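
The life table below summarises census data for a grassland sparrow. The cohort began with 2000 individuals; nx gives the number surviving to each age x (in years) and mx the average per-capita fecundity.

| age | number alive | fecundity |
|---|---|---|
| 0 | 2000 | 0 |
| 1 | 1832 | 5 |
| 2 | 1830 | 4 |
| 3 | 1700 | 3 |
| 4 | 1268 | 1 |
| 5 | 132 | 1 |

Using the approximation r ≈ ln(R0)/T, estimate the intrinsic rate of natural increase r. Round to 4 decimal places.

lx = nx/n0 = nx/2000: 1, 0.916, 0.915, 0.85, 0.634, 0.066
R0 = Σ lx·mx = 0 + 4.58 + 3.66 + 2.55 + 0.634 + 0.066 = 11.49
Σ x·lx·mx = 22.416; T = 22.416/11.49 = 1.95091…
r ≈ ln(R0)/T = ln(11.49)/1.95091… = 1.251453… → 1.2515

1.2515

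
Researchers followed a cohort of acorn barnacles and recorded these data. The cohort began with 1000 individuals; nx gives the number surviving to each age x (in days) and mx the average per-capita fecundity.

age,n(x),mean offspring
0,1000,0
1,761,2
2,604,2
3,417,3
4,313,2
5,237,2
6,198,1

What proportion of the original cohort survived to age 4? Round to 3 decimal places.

l_4 = n_4/n_0 = 313/1000 = 0.313 → 0.313

0.313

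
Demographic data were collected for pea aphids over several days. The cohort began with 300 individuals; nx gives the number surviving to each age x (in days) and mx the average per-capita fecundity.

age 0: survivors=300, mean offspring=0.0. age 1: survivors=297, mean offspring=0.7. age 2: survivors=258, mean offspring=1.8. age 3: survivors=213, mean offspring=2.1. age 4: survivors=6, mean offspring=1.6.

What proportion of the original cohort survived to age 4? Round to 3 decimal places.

l_4 = n_4/n_0 = 6/300 = 0.02 → 0.020

0.020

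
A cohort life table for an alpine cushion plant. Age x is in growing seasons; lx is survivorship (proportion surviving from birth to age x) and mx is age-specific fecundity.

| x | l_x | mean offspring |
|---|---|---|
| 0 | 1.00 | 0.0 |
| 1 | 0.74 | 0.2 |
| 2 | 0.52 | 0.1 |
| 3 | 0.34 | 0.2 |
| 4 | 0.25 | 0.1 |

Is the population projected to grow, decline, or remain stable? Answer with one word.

R0 = Σ lx·mx = 0 + 0.148 + 0.052 + 0.068 + 0.025 = 0.293
R0 < 1, so the population is declining.

declining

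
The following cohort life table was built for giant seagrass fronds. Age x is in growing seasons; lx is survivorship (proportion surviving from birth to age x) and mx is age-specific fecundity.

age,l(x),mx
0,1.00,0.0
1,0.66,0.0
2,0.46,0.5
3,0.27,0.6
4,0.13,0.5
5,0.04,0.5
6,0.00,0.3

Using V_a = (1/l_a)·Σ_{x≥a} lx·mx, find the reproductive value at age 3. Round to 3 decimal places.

0.915

lx·mx for x ≥ 3: 0.162, 0.065, 0.02, 0 → sum = 0.247
V_3 = 0.247 / l_3 = 0.247 / 0.27 = 0.914815… → 0.915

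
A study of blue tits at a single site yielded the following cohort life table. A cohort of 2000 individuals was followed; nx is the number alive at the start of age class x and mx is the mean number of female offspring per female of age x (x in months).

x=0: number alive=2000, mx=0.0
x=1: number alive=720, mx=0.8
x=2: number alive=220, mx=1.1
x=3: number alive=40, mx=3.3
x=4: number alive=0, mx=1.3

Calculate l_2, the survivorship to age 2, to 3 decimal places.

l_2 = n_2/n_0 = 220/2000 = 0.11 → 0.110

0.110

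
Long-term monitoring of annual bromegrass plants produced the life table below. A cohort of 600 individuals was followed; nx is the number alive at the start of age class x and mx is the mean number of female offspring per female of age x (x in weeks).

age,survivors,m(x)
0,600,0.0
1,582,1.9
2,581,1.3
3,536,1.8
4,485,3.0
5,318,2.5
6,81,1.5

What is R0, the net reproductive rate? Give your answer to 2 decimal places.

8.66

lx = nx/n0 = nx/600: 1, 0.97, 0.96833…, 0.89333…, 0.80833…, 0.53, 0.135
lx·mx by age: 0, 1.843, 1.258833…, 1.608…, 2.425…, 1.325, 0.2025
R0 = Σ lx·mx = 8.662333… → 8.66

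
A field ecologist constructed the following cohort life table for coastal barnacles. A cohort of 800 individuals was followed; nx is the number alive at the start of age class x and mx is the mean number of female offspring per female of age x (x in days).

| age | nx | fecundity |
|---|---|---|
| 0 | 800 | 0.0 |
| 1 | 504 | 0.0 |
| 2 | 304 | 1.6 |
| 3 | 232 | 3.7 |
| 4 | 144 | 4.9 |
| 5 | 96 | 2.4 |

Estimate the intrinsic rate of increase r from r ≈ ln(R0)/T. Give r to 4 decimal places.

0.3177

lx = nx/n0 = nx/800: 1, 0.63, 0.38, 0.29, 0.18, 0.12
R0 = Σ lx·mx = 0 + 0 + 0.608 + 1.073 + 0.882 + 0.288 = 2.851
Σ x·lx·mx = 9.403; T = 9.403/2.851 = 3.29814…
r ≈ ln(R0)/T = ln(2.851)/3.29814… = 0.317655… → 0.3177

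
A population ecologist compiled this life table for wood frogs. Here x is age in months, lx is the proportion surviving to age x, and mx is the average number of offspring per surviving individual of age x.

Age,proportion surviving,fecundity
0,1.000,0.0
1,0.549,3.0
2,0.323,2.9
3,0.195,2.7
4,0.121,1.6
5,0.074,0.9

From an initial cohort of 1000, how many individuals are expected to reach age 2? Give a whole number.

Expected survivors = N0 · l_2 = 1000 × 0.323 = 323 → 323

323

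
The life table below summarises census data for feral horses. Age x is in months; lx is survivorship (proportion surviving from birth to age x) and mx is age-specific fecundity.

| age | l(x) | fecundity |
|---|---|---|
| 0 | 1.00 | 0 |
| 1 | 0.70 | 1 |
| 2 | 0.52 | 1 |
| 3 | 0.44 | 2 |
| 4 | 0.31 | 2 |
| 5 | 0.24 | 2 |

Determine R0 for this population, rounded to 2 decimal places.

3.20

lx·mx by age: 0, 0.7, 0.52, 0.88, 0.62, 0.48
R0 = Σ lx·mx = 3.2 → 3.20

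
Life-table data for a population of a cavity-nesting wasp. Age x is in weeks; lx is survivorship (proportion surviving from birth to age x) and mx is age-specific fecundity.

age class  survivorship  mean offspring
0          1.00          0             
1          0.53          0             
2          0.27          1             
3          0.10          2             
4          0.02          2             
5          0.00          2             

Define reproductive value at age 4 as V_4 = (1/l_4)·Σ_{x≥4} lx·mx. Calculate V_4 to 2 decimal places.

lx·mx for x ≥ 4: 0.04, 0 → sum = 0.04
V_4 = 0.04 / l_4 = 0.04 / 0.02 = 2 → 2.00

2.00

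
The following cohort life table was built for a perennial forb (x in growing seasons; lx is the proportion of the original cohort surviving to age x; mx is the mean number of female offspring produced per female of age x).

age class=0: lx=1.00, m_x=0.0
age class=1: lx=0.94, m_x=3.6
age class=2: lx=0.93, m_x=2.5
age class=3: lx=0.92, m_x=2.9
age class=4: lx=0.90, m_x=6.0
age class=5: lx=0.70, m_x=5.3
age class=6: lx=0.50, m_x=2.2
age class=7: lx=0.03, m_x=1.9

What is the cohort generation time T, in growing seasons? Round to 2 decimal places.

3.39

lx·mx: 0, 3.384, 2.325, 2.668, 5.4, 3.71, 1.1, 0.057 → R0 = 18.644
x·lx·mx: 0, 3.384, 4.65, 8.004, 21.6, 18.55, 6.6, 0.399 → Σ = 63.187
T = 63.187 / 18.644 = 3.389133… → 3.39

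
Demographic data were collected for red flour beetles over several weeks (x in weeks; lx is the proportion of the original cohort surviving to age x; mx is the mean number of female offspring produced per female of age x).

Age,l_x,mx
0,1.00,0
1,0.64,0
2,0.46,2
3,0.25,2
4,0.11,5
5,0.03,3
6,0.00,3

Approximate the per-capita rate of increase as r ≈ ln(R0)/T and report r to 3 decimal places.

R0 = Σ lx·mx = 0 + 0 + 0.92 + 0.5 + 0.55 + 0.09 + 0 = 2.06
Σ x·lx·mx = 5.99; T = 5.99/2.06 = 2.90777…
r ≈ ln(R0)/T = ln(2.06)/2.90777… = 0.24854… → 0.249

0.249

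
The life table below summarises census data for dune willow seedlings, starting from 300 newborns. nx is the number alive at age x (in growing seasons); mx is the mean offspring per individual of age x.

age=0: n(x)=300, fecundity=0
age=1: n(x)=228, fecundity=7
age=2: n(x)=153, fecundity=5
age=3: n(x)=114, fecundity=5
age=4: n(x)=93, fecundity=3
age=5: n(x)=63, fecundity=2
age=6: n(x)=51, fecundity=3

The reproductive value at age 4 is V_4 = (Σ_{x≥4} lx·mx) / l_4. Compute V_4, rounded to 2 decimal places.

6.00

lx = nx/n0 = nx/300: 1, 0.76, 0.51, 0.38, 0.31, 0.21, 0.17
lx·mx for x ≥ 4: 0.93, 0.42, 0.51 → sum = 1.86
V_4 = 1.86 / l_4 = 1.86 / 0.31 = 6 → 6.00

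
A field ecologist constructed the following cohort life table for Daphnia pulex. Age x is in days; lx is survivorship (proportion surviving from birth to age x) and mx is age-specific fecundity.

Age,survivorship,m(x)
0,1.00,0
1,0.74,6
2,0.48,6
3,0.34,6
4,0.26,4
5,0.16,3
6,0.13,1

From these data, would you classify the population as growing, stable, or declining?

R0 = Σ lx·mx = 0 + 4.44 + 2.88 + 2.04 + 1.04 + 0.48 + 0.13 = 11.01
R0 > 1, so the population is growing.

growing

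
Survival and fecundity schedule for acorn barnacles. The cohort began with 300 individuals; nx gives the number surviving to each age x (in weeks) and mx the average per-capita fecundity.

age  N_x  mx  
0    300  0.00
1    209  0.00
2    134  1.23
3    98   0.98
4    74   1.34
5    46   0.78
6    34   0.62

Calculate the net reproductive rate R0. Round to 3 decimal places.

1.390

lx = nx/n0 = nx/300: 1, 0.69667…, 0.44667…, 0.32667…, 0.24667…, 0.15333…, 0.11333…
lx·mx by age: 0, 0, 0.5494…, 0.320133…, 0.330533…, 0.1196…, 0.070267…
R0 = Σ lx·mx = 1.389933… → 1.390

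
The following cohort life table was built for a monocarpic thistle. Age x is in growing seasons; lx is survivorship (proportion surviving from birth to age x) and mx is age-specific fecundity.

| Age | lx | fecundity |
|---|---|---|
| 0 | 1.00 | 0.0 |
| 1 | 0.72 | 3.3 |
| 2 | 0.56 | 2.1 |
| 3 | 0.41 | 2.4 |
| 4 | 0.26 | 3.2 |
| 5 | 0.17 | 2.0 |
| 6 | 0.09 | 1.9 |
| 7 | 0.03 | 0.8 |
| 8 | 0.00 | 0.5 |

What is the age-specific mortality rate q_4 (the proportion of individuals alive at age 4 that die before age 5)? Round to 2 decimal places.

0.35

q_4 = (l_4 − l_5) / l_4 = (0.26 − 0.17) / 0.26
     = 0.09 / 0.26 = 0.346154… → 0.35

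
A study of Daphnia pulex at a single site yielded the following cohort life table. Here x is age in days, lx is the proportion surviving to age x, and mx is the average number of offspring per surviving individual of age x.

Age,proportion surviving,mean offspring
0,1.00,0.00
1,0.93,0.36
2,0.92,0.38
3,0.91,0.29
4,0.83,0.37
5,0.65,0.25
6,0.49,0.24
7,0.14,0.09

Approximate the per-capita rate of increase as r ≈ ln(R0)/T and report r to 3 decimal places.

R0 = Σ lx·mx = 0 + 0.3348 + 0.3496 + 0.2639 + 0.3071 + 0.1625 + 0.1176 + 0.0126 = 1.5481
Σ x·lx·mx = 4.6604; T = 4.6604/1.5481 = 3.0104…
r ≈ ln(R0)/T = ln(1.5481)/3.0104… = 0.14517… → 0.145

0.145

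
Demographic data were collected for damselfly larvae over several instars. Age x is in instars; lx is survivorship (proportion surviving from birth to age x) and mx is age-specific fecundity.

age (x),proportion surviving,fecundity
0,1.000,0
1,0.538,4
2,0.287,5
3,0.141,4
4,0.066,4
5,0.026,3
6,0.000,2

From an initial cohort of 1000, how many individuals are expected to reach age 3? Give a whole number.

141

Expected survivors = N0 · l_3 = 1000 × 0.141 = 141 → 141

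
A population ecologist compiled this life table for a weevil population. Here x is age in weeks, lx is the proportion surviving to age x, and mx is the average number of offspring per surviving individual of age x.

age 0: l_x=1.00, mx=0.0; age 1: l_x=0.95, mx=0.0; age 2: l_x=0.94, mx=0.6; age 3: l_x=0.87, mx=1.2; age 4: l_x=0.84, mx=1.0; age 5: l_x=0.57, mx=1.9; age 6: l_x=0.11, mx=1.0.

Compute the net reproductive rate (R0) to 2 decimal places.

lx·mx by age: 0, 0, 0.564, 1.044, 0.84, 1.083, 0.11
R0 = Σ lx·mx = 3.641 → 3.64

3.64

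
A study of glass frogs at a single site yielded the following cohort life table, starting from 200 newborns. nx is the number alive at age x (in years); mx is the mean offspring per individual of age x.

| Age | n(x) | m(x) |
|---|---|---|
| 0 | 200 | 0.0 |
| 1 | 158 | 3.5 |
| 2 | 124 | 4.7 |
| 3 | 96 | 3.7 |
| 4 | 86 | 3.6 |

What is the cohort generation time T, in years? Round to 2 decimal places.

2.23

lx = nx/n0 = nx/200: 1, 0.79, 0.62, 0.48, 0.43
lx·mx: 0, 2.765, 2.914, 1.776, 1.548 → R0 = 9.003
x·lx·mx: 0, 2.765, 5.828, 5.328, 6.192 → Σ = 20.113
T = 20.113 / 9.003 = 2.234033… → 2.23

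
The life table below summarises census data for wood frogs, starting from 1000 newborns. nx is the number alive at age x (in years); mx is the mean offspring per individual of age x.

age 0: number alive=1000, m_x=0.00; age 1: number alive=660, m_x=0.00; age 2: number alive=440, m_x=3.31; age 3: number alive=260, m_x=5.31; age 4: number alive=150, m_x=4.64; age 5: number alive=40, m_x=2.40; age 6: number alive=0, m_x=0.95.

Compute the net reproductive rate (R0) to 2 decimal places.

lx = nx/n0 = nx/1000: 1, 0.66, 0.44, 0.26, 0.15, 0.04, 0
lx·mx by age: 0, 0, 1.4564, 1.3806, 0.696, 0.096, 0
R0 = Σ lx·mx = 3.629 → 3.63

3.63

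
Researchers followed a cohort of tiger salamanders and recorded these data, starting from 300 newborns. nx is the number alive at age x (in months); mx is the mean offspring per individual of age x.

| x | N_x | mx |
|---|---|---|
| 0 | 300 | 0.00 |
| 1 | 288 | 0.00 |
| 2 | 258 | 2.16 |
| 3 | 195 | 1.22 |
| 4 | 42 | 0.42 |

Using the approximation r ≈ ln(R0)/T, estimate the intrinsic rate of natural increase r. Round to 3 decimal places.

lx = nx/n0 = nx/300: 1, 0.96, 0.86, 0.65, 0.14
R0 = Σ lx·mx = 0 + 0 + 1.8576 + 0.793 + 0.0588 = 2.7094
Σ x·lx·mx = 6.3294; T = 6.3294/2.7094 = 2.33609…
r ≈ ln(R0)/T = ln(2.7094)/2.33609… = 0.42666… → 0.427

0.427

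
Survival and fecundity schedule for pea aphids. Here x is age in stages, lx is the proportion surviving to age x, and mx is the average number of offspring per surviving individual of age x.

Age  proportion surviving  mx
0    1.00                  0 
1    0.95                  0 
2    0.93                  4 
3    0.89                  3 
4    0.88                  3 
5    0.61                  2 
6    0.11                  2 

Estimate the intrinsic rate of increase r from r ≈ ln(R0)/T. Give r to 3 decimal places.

0.736

R0 = Σ lx·mx = 0 + 0 + 3.72 + 2.67 + 2.64 + 1.22 + 0.22 = 10.47
Σ x·lx·mx = 33.43; T = 33.43/10.47 = 3.19293…
r ≈ ln(R0)/T = ln(10.47)/3.19293… = 0.73554… → 0.736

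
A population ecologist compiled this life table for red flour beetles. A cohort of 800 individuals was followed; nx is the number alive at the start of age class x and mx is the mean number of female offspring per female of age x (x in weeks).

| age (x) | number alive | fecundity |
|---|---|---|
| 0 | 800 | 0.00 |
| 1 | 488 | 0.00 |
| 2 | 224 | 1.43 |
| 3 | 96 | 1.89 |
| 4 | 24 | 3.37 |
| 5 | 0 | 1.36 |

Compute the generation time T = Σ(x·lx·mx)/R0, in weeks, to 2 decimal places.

lx = nx/n0 = nx/800: 1, 0.61, 0.28, 0.12, 0.03, 0
lx·mx: 0, 0, 0.4004, 0.2268, 0.1011, 0 → R0 = 0.7283
x·lx·mx: 0, 0, 0.8008, 0.6804, 0.4044, 0 → Σ = 1.8856
T = 1.8856 / 0.7283 = 2.589043… → 2.59

2.59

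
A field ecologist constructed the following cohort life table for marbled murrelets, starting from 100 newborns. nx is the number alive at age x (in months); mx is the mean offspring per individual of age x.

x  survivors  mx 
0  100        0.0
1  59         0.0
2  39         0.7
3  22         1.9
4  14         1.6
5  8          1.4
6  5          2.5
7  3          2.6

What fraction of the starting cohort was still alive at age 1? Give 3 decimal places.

l_1 = n_1/n_0 = 59/100 = 0.59 → 0.590

0.590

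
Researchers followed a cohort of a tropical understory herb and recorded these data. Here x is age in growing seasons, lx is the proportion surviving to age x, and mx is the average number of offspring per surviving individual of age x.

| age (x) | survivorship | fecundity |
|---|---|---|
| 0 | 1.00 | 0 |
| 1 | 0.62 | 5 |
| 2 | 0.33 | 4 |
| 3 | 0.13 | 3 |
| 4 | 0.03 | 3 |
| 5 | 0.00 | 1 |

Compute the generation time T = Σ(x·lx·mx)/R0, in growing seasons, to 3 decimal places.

lx·mx: 0, 3.1, 1.32, 0.39, 0.09, 0 → R0 = 4.9
x·lx·mx: 0, 3.1, 2.64, 1.17, 0.36, 0 → Σ = 7.27
T = 7.27 / 4.9 = 1.483673… → 1.484

1.484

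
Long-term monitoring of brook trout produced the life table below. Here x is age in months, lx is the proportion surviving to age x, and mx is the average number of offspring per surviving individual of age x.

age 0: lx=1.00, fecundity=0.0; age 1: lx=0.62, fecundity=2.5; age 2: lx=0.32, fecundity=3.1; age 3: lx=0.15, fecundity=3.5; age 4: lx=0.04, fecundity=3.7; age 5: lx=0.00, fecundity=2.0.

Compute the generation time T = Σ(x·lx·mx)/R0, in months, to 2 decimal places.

lx·mx: 0, 1.55, 0.992, 0.525, 0.148, 0 → R0 = 3.215
x·lx·mx: 0, 1.55, 1.984, 1.575, 0.592, 0 → Σ = 5.701
T = 5.701 / 3.215 = 1.77325… → 1.77

1.77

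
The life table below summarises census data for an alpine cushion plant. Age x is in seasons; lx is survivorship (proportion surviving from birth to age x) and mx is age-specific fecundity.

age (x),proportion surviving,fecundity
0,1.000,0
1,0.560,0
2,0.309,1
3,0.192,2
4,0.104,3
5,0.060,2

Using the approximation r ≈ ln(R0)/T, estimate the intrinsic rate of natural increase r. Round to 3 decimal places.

0.037

R0 = Σ lx·mx = 0 + 0 + 0.309 + 0.384 + 0.312 + 0.12 = 1.125
Σ x·lx·mx = 3.618; T = 3.618/1.125 = 3.216
r ≈ ln(R0)/T = ln(1.125)/3.216 = 0.03662… → 0.037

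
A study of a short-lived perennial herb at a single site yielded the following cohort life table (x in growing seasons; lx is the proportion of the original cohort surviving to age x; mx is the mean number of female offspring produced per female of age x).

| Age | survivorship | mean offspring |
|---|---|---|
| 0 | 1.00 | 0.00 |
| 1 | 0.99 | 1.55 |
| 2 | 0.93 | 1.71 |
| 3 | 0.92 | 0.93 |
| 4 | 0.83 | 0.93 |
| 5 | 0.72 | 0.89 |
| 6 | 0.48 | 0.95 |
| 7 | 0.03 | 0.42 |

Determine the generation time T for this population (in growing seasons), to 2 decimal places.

lx·mx: 0, 1.5345, 1.5903, 0.8556, 0.7719, 0.6408, 0.456, 0.0126 → R0 = 5.8617
x·lx·mx: 0, 1.5345, 3.1806, 2.5668, 3.0876, 3.204, 2.736, 0.0882 → Σ = 16.3977
T = 16.3977 / 5.8617 = 2.797431… → 2.80

2.80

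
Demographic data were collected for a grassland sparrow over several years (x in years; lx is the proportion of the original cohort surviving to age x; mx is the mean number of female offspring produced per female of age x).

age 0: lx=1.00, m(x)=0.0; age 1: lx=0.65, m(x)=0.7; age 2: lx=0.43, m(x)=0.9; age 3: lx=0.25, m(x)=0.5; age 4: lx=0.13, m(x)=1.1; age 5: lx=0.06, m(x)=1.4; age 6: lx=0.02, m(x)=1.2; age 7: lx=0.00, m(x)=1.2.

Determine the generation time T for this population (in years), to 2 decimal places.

lx·mx: 0, 0.455, 0.387, 0.125, 0.143, 0.084, 0.024, 0 → R0 = 1.218
x·lx·mx: 0, 0.455, 0.774, 0.375, 0.572, 0.42, 0.144, 0 → Σ = 2.74
T = 2.74 / 1.218 = 2.249589… → 2.25

2.25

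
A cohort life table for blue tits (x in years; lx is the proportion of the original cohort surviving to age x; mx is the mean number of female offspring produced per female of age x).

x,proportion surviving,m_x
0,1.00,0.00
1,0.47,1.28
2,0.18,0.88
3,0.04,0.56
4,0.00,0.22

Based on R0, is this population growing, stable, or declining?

declining

R0 = Σ lx·mx = 0 + 0.6016 + 0.1584 + 0.0224 + 0 = 0.7824
R0 < 1, so the population is declining.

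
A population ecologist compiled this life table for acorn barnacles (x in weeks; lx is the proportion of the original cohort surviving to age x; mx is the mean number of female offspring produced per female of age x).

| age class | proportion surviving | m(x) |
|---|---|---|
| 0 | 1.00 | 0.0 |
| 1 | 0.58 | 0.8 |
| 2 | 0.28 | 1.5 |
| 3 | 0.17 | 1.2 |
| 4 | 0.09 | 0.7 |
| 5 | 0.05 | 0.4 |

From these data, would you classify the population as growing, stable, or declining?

growing

R0 = Σ lx·mx = 0 + 0.464 + 0.42 + 0.204 + 0.063 + 0.02 = 1.171
R0 > 1, so the population is growing.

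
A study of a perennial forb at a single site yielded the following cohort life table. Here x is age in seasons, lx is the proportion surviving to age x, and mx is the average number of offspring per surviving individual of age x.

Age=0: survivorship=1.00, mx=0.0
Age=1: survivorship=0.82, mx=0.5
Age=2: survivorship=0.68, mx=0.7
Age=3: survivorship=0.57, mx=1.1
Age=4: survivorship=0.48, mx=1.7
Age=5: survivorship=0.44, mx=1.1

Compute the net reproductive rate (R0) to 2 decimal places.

lx·mx by age: 0, 0.41, 0.476, 0.627, 0.816, 0.484
R0 = Σ lx·mx = 2.813 → 2.81

2.81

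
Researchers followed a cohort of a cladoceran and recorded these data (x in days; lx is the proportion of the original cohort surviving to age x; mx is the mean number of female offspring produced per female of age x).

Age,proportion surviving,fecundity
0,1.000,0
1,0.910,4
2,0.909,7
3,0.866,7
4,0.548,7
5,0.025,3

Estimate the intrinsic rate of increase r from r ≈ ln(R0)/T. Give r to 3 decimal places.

1.190

R0 = Σ lx·mx = 0 + 3.64 + 6.363 + 6.062 + 3.836 + 0.075 = 19.976
Σ x·lx·mx = 50.271; T = 50.271/19.976 = 2.51657…
r ≈ ln(R0)/T = ln(19.976)/2.51657… = 1.18993… → 1.190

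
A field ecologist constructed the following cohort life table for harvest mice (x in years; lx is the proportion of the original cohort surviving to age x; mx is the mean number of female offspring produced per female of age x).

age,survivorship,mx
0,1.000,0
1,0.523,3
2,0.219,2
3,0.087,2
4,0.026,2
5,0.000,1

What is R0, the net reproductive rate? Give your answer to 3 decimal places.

lx·mx by age: 0, 1.569, 0.438, 0.174, 0.052, 0
R0 = Σ lx·mx = 2.233 → 2.233

2.233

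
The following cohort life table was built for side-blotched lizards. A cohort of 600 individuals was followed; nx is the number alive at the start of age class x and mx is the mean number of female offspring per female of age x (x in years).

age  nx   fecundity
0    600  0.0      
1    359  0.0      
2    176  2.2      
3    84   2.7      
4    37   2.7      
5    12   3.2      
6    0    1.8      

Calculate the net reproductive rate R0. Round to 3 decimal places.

1.254

lx = nx/n0 = nx/600: 1, 0.59833…, 0.29333…, 0.14, 0.06167…, 0.02, 0
lx·mx by age: 0, 0, 0.645333…, 0.378, 0.1665…, 0.064, 0
R0 = Σ lx·mx = 1.253833… → 1.254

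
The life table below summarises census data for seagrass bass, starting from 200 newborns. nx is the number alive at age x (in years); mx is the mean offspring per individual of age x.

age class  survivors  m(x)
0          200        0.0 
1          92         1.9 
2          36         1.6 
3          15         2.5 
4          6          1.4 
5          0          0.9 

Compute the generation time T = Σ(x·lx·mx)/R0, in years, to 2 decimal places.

1.57

lx = nx/n0 = nx/200: 1, 0.46, 0.18, 0.075, 0.03, 0
lx·mx: 0, 0.874, 0.288, 0.1875, 0.042, 0 → R0 = 1.3915
x·lx·mx: 0, 0.874, 0.576, 0.5625, 0.168, 0 → Σ = 2.1805
T = 2.1805 / 1.3915 = 1.567014… → 1.57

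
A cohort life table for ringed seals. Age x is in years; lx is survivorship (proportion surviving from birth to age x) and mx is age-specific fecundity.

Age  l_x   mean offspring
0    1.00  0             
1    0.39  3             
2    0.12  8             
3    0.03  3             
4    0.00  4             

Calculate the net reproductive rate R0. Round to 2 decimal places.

2.22

lx·mx by age: 0, 1.17, 0.96, 0.09, 0
R0 = Σ lx·mx = 2.22 → 2.22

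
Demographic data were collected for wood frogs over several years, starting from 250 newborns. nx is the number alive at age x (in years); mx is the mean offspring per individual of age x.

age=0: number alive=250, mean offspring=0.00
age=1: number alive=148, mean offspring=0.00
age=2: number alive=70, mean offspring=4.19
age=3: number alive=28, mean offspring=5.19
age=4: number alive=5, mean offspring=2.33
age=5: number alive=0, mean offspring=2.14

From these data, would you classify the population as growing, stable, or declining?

growing

lx = nx/n0 = nx/250: 1, 0.592, 0.28, 0.112, 0.02, 0
R0 = Σ lx·mx = 0 + 0 + 1.1732 + 0.58128 + 0.0466 + 0 = 1.80108
R0 > 1, so the population is growing.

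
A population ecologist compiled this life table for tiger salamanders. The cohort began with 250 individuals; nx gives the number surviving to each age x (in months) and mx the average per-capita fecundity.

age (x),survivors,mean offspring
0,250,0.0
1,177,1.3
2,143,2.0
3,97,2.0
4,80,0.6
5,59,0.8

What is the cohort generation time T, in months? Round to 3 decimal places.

lx = nx/n0 = nx/250: 1, 0.708, 0.572, 0.388, 0.32, 0.236
lx·mx: 0, 0.9204, 1.144, 0.776, 0.192, 0.1888 → R0 = 3.2212
x·lx·mx: 0, 0.9204, 2.288, 2.328, 0.768, 0.944 → Σ = 7.2484
T = 7.2484 / 3.2212 = 2.250217… → 2.250

2.250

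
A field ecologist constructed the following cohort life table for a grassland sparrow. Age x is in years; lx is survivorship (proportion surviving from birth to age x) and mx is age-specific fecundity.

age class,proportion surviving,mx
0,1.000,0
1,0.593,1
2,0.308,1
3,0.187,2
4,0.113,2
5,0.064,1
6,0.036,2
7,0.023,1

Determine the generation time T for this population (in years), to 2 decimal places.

lx·mx: 0, 0.593, 0.308, 0.374, 0.226, 0.064, 0.072, 0.023 → R0 = 1.66
x·lx·mx: 0, 0.593, 0.616, 1.122, 0.904, 0.32, 0.432, 0.161 → Σ = 4.148
T = 4.148 / 1.66 = 2.498795… → 2.50

2.50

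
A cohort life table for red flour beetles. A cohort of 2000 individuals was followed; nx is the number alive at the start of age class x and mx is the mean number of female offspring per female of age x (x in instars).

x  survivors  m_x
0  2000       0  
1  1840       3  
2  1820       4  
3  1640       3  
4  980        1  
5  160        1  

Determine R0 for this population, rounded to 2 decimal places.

lx = nx/n0 = nx/2000: 1, 0.92, 0.91, 0.82, 0.49, 0.08
lx·mx by age: 0, 2.76, 3.64, 2.46, 0.49, 0.08
R0 = Σ lx·mx = 9.43 → 9.43

9.43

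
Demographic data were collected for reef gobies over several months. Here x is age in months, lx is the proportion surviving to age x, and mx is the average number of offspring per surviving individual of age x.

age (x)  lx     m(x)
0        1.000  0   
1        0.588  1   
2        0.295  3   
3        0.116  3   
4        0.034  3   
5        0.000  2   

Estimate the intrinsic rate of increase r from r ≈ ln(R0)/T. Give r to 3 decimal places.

0.330

R0 = Σ lx·mx = 0 + 0.588 + 0.885 + 0.348 + 0.102 + 0 = 1.923
Σ x·lx·mx = 3.81; T = 3.81/1.923 = 1.98128…
r ≈ ln(R0)/T = ln(1.923)/1.98128… = 0.33003… → 0.330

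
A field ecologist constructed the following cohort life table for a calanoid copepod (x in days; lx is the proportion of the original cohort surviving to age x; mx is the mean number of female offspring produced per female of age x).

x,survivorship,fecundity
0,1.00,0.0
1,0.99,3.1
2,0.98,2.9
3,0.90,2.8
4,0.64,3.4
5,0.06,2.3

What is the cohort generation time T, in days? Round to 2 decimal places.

lx·mx: 0, 3.069, 2.842, 2.52, 2.176, 0.138 → R0 = 10.745
x·lx·mx: 0, 3.069, 5.684, 7.56, 8.704, 0.69 → Σ = 25.707
T = 25.707 / 10.745 = 2.392462… → 2.39

2.39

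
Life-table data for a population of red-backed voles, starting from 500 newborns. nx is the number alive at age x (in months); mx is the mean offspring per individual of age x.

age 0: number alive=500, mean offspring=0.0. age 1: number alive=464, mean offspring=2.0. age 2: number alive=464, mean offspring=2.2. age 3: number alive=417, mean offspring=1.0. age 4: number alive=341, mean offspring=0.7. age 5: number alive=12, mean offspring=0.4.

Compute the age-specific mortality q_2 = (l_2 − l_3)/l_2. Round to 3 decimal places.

0.101

lx = nx/n0 = nx/500: 1, 0.928, 0.928, 0.834, 0.682, 0.024
q_2 = (l_2 − l_3) / l_2 = (0.928 − 0.834) / 0.928
     = 0.094 / 0.928 = 0.101293… → 0.101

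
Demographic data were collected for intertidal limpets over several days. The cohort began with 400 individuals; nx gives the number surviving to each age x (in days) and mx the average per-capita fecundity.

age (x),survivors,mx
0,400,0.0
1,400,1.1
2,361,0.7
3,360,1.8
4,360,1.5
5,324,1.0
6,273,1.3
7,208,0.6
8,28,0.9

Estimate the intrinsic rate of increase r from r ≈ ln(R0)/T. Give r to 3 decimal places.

0.525

lx = nx/n0 = nx/400: 1, 1, 0.9025, 0.9, 0.9, 0.81, 0.6825, 0.52, 0.07
R0 = Σ lx·mx = 0 + 1.1 + 0.63175 + 1.62 + 1.35 + 0.81 + 0.88725 + 0.312 + 0.063 = 6.774
Σ x·lx·mx = 24.685; T = 24.685/6.774 = 3.64408…
r ≈ ln(R0)/T = ln(6.774)/3.64408… = 0.52499… → 0.525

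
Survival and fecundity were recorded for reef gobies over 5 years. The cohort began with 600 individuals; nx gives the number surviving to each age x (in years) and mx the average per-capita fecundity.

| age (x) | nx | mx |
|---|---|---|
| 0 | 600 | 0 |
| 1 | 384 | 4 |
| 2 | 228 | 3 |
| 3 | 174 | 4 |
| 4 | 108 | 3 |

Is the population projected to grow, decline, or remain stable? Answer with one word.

lx = nx/n0 = nx/600: 1, 0.64, 0.38, 0.29, 0.18
R0 = Σ lx·mx = 0 + 2.56 + 1.14 + 1.16 + 0.54 = 5.4
R0 > 1, so the population is growing.

growing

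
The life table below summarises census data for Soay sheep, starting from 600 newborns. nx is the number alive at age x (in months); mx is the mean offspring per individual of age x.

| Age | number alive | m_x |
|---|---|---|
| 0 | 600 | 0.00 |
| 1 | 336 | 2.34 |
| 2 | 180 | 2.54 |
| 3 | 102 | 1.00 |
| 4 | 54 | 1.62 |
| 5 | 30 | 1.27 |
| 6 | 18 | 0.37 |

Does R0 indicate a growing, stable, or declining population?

lx = nx/n0 = nx/600: 1, 0.56, 0.3, 0.17, 0.09, 0.05, 0.03
R0 = Σ lx·mx = 0 + 1.3104 + 0.762 + 0.17 + 0.1458 + 0.0635 + 0.0111 = 2.4628
R0 > 1, so the population is growing.

growing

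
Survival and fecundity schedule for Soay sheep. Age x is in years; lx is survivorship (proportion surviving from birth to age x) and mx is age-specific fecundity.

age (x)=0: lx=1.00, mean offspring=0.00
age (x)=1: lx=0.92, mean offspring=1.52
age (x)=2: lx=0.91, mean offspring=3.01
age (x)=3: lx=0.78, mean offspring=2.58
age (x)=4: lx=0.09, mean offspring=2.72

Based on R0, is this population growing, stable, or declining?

R0 = Σ lx·mx = 0 + 1.3984 + 2.7391 + 2.0124 + 0.2448 = 6.3947
R0 > 1, so the population is growing.

growing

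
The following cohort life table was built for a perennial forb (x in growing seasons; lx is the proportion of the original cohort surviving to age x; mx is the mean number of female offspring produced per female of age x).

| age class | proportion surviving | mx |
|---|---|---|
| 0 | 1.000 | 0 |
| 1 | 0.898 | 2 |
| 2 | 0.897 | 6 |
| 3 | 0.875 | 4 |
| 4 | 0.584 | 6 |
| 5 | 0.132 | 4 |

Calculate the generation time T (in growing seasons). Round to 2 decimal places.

2.70

lx·mx: 0, 1.796, 5.382, 3.5, 3.504, 0.528 → R0 = 14.71
x·lx·mx: 0, 1.796, 10.764, 10.5, 14.016, 2.64 → Σ = 39.716
T = 39.716 / 14.71 = 2.699932… → 2.70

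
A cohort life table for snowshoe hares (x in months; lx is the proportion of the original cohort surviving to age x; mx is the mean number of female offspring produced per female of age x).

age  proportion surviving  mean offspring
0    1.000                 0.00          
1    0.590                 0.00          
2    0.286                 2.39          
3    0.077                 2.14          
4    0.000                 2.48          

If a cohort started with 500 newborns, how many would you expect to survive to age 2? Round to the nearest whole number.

Expected survivors = N0 · l_2 = 500 × 0.286 = 143 → 143

143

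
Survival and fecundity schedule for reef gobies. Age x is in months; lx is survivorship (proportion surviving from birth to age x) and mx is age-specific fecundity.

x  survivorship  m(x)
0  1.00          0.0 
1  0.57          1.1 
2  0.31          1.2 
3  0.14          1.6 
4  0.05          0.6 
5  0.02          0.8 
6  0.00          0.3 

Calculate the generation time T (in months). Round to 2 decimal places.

1.77

lx·mx: 0, 0.627, 0.372, 0.224, 0.03, 0.016, 0 → R0 = 1.269
x·lx·mx: 0, 0.627, 0.744, 0.672, 0.12, 0.08, 0 → Σ = 2.243
T = 2.243 / 1.269 = 1.767533… → 1.77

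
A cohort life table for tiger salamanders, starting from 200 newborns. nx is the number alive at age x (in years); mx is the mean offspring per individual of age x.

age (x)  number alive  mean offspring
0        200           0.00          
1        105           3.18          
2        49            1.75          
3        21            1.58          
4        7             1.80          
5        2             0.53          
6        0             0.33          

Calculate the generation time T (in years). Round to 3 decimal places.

lx = nx/n0 = nx/200: 1, 0.525, 0.245, 0.105, 0.035, 0.01, 0
lx·mx: 0, 1.6695, 0.42875, 0.1659, 0.063, 0.0053, 0 → R0 = 2.33245
x·lx·mx: 0, 1.6695, 0.8575, 0.4977, 0.252, 0.0265, 0 → Σ = 3.3032
T = 3.3032 / 2.33245 = 1.416193… → 1.416

1.416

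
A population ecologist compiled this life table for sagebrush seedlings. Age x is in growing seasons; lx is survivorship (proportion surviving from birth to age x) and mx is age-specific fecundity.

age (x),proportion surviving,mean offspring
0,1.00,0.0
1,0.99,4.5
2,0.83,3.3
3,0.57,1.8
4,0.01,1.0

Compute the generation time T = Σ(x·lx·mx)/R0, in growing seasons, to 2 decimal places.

lx·mx: 0, 4.455, 2.739, 1.026, 0.01 → R0 = 8.23
x·lx·mx: 0, 4.455, 5.478, 3.078, 0.04 → Σ = 13.051
T = 13.051 / 8.23 = 1.585784… → 1.59

1.59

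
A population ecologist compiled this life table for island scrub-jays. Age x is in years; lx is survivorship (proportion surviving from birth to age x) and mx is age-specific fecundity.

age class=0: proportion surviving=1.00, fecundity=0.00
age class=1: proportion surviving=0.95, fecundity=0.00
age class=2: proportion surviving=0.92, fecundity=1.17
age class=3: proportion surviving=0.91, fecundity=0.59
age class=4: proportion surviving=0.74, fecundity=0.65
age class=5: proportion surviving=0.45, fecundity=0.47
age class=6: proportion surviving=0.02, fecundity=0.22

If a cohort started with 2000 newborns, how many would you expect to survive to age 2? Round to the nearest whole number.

1840

Expected survivors = N0 · l_2 = 2000 × 0.92 = 1840 → 1840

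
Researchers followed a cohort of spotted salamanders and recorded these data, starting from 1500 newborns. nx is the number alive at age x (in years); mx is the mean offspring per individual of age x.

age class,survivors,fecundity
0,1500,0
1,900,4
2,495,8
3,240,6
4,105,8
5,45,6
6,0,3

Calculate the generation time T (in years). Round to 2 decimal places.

2.03

lx = nx/n0 = nx/1500: 1, 0.6, 0.33, 0.16, 0.07, 0.03, 0
lx·mx: 0, 2.4, 2.64, 0.96, 0.56, 0.18, 0 → R0 = 6.74
x·lx·mx: 0, 2.4, 5.28, 2.88, 2.24, 0.9, 0 → Σ = 13.7
T = 13.7 / 6.74 = 2.032641… → 2.03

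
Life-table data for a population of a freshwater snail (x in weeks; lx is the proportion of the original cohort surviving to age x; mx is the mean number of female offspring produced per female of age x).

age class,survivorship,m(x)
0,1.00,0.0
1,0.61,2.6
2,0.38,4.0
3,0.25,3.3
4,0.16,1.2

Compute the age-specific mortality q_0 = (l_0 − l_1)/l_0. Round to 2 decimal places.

q_0 = (l_0 − l_1) / l_0 = (1 − 0.61) / 1
     = 0.39 / 1 = 0.39 → 0.39

0.39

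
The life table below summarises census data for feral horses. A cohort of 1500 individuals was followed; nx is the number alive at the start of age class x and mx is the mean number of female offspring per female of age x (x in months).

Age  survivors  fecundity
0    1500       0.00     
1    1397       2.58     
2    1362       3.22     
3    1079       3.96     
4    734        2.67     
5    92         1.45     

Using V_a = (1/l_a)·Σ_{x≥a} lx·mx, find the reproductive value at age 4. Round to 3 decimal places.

lx = nx/n0 = nx/1500: 1, 0.93133…, 0.908, 0.71933…, 0.48933…, 0.06133…
lx·mx for x ≥ 4: 1.30652…, 0.088933… → sum = 1.395453…
V_4 = 1.395453… / l_4 = 1.395453… / 0.489333… = 2.851744… → 2.852

2.852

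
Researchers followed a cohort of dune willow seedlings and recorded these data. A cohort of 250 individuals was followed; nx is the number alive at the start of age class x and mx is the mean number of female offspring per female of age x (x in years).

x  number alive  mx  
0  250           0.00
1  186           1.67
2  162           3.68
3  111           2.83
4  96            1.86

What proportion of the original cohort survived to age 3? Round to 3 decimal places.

0.444

l_3 = n_3/n_0 = 111/250 = 0.444 → 0.444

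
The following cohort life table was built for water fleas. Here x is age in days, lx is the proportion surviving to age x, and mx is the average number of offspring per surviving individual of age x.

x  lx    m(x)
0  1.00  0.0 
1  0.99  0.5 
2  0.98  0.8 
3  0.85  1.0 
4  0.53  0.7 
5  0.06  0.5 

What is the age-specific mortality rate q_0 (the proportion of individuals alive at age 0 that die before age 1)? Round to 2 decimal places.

0.01

q_0 = (l_0 − l_1) / l_0 = (1 − 0.99) / 1
     = 0.01 / 1 = 0.01 → 0.01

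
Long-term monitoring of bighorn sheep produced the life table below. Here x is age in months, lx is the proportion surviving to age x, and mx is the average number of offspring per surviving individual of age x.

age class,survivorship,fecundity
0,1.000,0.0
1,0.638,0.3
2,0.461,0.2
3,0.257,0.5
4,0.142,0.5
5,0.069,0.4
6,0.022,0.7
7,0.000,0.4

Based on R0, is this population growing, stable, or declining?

R0 = Σ lx·mx = 0 + 0.1914 + 0.0922 + 0.1285 + 0.071 + 0.0276 + 0.0154 + 0 = 0.5261
R0 < 1, so the population is declining.

declining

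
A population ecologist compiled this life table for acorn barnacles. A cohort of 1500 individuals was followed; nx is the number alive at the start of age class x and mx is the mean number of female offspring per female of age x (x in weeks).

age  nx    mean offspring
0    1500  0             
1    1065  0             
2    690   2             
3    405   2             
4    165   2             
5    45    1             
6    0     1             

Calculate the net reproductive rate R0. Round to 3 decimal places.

1.710

lx = nx/n0 = nx/1500: 1, 0.71, 0.46, 0.27, 0.11, 0.03, 0
lx·mx by age: 0, 0, 0.92, 0.54, 0.22, 0.03, 0
R0 = Σ lx·mx = 1.71 → 1.710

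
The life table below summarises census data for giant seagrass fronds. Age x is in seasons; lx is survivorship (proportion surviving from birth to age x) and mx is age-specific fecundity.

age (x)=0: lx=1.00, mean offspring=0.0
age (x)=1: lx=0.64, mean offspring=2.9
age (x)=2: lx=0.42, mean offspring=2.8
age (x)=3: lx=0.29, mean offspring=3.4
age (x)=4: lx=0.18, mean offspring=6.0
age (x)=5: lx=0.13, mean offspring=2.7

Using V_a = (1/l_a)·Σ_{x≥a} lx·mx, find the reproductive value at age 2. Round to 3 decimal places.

lx·mx for x ≥ 2: 1.176, 0.986, 1.08, 0.351 → sum = 3.593
V_2 = 3.593 / l_2 = 3.593 / 0.42 = 8.554762… → 8.555

8.555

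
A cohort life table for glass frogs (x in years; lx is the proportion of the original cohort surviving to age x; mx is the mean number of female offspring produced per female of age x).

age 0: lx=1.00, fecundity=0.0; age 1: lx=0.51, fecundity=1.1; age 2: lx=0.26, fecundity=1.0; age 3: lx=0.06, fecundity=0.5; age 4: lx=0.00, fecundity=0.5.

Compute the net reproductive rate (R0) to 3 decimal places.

0.851

lx·mx by age: 0, 0.561, 0.26, 0.03, 0
R0 = Σ lx·mx = 0.851 → 0.851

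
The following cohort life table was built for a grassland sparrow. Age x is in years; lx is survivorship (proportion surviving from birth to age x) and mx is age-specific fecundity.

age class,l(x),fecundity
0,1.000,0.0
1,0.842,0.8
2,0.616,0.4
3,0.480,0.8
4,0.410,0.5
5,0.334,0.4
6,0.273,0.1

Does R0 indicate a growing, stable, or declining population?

growing

R0 = Σ lx·mx = 0 + 0.6736 + 0.2464 + 0.384 + 0.205 + 0.1336 + 0.0273 = 1.6699
R0 > 1, so the population is growing.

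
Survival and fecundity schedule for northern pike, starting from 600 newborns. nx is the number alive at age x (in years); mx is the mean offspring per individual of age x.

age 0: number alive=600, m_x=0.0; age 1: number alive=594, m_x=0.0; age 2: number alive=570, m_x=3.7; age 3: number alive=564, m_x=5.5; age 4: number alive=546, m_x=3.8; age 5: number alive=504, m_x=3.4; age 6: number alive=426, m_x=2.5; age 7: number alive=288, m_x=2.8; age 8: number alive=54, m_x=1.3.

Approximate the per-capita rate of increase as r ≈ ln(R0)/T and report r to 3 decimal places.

0.739

lx = nx/n0 = nx/600: 1, 0.99, 0.95, 0.94, 0.91, 0.84, 0.71, 0.48, 0.09
R0 = Σ lx·mx = 0 + 0 + 3.515 + 5.17 + 3.458 + 2.856 + 1.775 + 1.344 + 0.117 = 18.235
Σ x·lx·mx = 71.646; T = 71.646/18.235 = 3.92904…
r ≈ ln(R0)/T = ln(18.235)/3.92904… = 0.73895… → 0.739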